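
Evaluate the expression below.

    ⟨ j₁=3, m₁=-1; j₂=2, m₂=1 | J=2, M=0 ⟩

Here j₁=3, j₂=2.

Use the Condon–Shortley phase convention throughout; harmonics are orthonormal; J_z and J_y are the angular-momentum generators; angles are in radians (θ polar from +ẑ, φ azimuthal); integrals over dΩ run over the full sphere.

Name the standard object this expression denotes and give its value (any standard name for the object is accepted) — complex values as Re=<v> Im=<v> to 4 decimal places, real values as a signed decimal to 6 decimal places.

This is a Clebsch–Gordan (vector-coupling) coefficient.
j₁+j₂−J=3  J+j₁−j₂=3  J−j₁+j₂=1  j₁+j₂+J+1=8
(j₁±m₁, j₂±m₂, J±M) = (2,4,3,1,2,2)
P² = 36/7
sum k=2..3:
  [2] +1/4 = 1/4
  [3] −1/12 = -1/12
S = 1/6
C² = P²·S² = 1/7 ; C = +0.377964

Clebsch–Gordan coefficient, +√(1/7) ≈ +0.377964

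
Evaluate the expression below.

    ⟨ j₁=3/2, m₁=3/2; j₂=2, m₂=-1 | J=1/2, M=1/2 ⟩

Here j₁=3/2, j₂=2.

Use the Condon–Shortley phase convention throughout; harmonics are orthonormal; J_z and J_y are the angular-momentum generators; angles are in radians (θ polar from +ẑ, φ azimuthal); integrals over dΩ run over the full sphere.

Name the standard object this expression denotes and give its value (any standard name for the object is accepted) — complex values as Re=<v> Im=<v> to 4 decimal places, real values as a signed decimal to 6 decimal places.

Clebsch–Gordan coefficient, +√(1/10) ≈ +0.316228

This is a Clebsch–Gordan (vector-coupling) coefficient.
triangle: 3!·0!·1!/5! = 6/120
(j±m)!: 3!·0!·1!·3!·1!·0! = 36
prefactor² = (2J+1)·Δ·N² = 18/5
  k=0: +1/(0!·3!·0!·1!·0!·0!) = 1/6
Σ = 1/6  ⇒  CG² = 18/5·(1/6)² = 1/10
CG = +√(1/10) = +0.316228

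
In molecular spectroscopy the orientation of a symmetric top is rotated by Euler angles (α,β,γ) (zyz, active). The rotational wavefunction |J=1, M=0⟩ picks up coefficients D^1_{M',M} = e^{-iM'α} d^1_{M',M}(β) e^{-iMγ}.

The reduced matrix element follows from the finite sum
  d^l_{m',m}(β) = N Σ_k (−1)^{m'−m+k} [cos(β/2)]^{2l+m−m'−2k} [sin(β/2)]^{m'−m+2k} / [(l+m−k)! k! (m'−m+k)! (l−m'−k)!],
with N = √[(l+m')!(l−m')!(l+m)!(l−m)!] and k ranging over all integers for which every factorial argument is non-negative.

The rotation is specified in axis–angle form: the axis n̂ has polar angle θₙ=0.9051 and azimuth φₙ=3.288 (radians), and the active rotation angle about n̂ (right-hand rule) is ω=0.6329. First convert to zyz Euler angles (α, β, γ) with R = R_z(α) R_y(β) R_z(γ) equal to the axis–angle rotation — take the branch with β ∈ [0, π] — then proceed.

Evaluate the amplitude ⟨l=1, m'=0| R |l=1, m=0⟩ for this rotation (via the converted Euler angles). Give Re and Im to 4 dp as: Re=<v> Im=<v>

Re=0.8802 Im=0.0000

Axis–angle → zyz. n̂ = (sinθₙcosφₙ, sinθₙsinφₙ, cosθₙ) = (-0.778073, -0.114737, +0.617607), ω = 0.6329.
R = I cosω + sinω [n̂]ₓ + (1−cosω) n̂n̂ᵀ gives
  R = [+0.923572, -0.348015, -0.160939; +0.382596, +0.808865, +0.446494; -0.025209, -0.473944, +0.880194]
β = atan2(√(R₁₃²+R₂₃²), R₃₃) = 0.494525; α = atan2(R₂₃, R₁₃) mod 2π = 1.916750; γ = atan2(R₃₂, −R₃₁) mod 2π = 4.765528
Split into d^1_{0,0}(β=0.4945) × two z-phases.
c=cos(0.494525/2)=0.969586, s=sin(0.494525/2)=0.244751; N=√[1·1·1·1]=1.000000
k: max(0,(0)−(0))=0 … min(1+(0),1−(0))=1
  k=0: (−1)^0·1.0000/(1)·0.9696^2·0.2448^0 = +0.940097
  k=1: (−1)^1·1.0000/(1)·0.9696^0·0.2448^2 = -0.059903
d^1_{0,0}(0.4945) = +0.940097 -0.059903 = +0.880194
D = (+1.000000+0.000000i)·(+0.880194)·(+1.000000+0.000000i) = +0.880194+0.000000i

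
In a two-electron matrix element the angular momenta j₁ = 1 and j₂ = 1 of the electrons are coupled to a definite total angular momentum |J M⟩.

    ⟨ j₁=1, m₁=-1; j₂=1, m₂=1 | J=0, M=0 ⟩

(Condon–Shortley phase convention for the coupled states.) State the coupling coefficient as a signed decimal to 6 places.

+√(1/3) = +0.577350

j₁+j₂−J=2  J+j₁−j₂=0  J−j₁+j₂=0  j₁+j₂+J+1=3
(j₁±m₁, j₂±m₂, J±M) = (0,2,2,0,0,0)
P² = 4/3
sum k=2..2:
  [2] +1/2 = 1/2
S = 1/2
C² = P²·S² = 1/3 ; C = +0.577350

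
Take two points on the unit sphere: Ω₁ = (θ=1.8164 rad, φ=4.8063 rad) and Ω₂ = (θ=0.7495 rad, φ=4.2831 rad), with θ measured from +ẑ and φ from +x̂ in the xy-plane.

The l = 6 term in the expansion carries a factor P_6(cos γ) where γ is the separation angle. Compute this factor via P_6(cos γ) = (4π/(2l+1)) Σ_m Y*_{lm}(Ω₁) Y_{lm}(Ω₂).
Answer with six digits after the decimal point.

Expand P_6 via completeness: Σ_{m} conj(Y_{6,m}) at Ω₁ times Y_{6,m} at Ω₂ —
  m=-6: Y*=-0.340169-0.214915i  Y=+0.040772-0.025896i  product -0.019435+0.000047i
  m=-5: Y*=-0.158096+0.311576i  Y=-0.150809-0.097870i  product +0.054336-0.031516i
  m=-4: Y*=-0.102750-0.040521i  Y=-0.054862+0.372160i  product +0.020717-0.036016i
  m=-3: Y*=-0.094427+0.326248i  Y=+0.419077-0.121838i  product +0.000177+0.148228i
  m=-2: Y*=-0.015417-0.002930i  Y=-0.082041-0.095021i  product +0.000986+0.001705i
  m=-1: Y*=-0.030448+0.323266i  Y=+0.136821-0.298893i  product +0.092456+0.053330i
  m=+0: Y*=+0.009803-0.000000i  Y=-0.231515+0.000000i  product -0.002270+0.000000i
  m=+1: Y*=+0.030448+0.323266i  Y=-0.136821-0.298893i  product +0.092456-0.053330i
  m=+2: Y*=-0.015417+0.002930i  Y=-0.082041+0.095021i  product +0.000986-0.001705i
  m=+3: Y*=+0.094427+0.326248i  Y=-0.419077-0.121838i  product +0.000177-0.148228i
  m=+4: Y*=-0.102750+0.040521i  Y=-0.054862-0.372160i  product +0.020717+0.036016i
  m=+5: Y*=+0.158096+0.311576i  Y=+0.150809-0.097870i  product +0.054336+0.031516i
  m=+6: Y*=-0.340169+0.214915i  Y=+0.040772+0.025896i  product -0.019435-0.000047i
Total Σ_m = +0.296208-0.000000i. Multiply by 0.966644: +0.286327-0.000000i. P_6(cos γ) = 0.286327

0.286327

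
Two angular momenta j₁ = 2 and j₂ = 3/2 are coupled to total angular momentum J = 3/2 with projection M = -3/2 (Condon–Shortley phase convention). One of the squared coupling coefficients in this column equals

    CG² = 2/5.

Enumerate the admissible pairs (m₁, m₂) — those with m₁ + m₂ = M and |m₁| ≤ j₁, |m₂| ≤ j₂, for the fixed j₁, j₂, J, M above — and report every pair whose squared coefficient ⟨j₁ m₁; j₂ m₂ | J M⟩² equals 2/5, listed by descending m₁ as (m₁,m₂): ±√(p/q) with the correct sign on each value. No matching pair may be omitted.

Admissible pairs with m₁+m₂ = M = -3/2: (-2,1/2), (-1,-1/2), (0,-3/2)
  (m₁,m₂)=(0,-3/2): CG² = 1/5, CG = +√(1/5)
  (m₁,m₂)=(-1,-1/2): CG² = 2/5, CG = −√(2/5)   ← matches the target
  (m₁,m₂)=(-2,1/2): CG² = 2/5, CG = +√(2/5)   ← matches the target
Pairs with CG² = 2/5: (-1,-1/2): −√(2/5); (-2,1/2): +√(2/5)

(-1,-1/2): −√(2/5); (-2,1/2): +√(2/5)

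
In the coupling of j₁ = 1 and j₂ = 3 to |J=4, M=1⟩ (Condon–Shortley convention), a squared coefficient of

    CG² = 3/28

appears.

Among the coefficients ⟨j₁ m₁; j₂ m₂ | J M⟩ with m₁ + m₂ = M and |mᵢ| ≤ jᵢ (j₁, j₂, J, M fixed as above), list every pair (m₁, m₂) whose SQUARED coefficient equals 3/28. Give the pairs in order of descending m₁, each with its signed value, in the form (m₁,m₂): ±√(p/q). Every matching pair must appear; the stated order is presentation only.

Admissible pairs with m₁+m₂ = M = 1: (-1,2), (0,1), (1,0)
  (m₁,m₂)=(1,0): CG² = 5/14, CG = +√(5/14)
  (m₁,m₂)=(0,1): CG² = 15/28, CG = +√(15/28)
  (m₁,m₂)=(-1,2): CG² = 3/28, CG = +√(3/28)   ← matches the target
Pairs with CG² = 3/28: (-1,2): +√(3/28)

(-1,2): +√(3/28)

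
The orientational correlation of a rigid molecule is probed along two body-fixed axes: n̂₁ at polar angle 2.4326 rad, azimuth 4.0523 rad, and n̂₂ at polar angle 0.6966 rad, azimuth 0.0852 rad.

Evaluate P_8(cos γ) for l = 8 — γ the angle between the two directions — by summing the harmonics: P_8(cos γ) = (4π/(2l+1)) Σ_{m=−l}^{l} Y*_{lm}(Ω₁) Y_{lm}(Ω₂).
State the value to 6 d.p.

Term-by-term m-sum for l=8 (normalisation 4π/17 = 0.739198):
  m=-8: (0.00896 + 0.01403j) × (0.01150 - 0.00933j) = 0.00023 + 0.00008j  (running Σ = 0.00023 + 0.00008j)
  m=-7: (0.07728 + 0.00711j) × (0.05857 - 0.03976j) = 0.00481 - 0.00266j  (running Σ = 0.00504 - 0.00258j)
  m=-6: (0.14964 - 0.16003j) × (0.17922 - 0.10053j) = 0.01073 - 0.04372j  (running Σ = 0.01577 - 0.04630j)
  m=-5: (-0.06444 - 0.40222j) × (0.35974 - 0.16324j) = -0.08884 - 0.13417j  (running Σ = -0.07307 - 0.18048j)
  m=-4: (-0.40486 - 0.22183j) × (0.44319 - 0.15717j) = -0.21429 - 0.03468j  (running Σ = -0.28736 - 0.21515j)
  m=-3: (-0.16202 + 0.07032j) × (0.20590 - 0.05381j) = -0.02958 + 0.02320j  (running Σ = -0.31694 - 0.19196j)
  m=-2: (0.07145 - 0.27909j) × (-0.25668 + 0.04417j) = -0.00601 + 0.07479j  (running Σ = -0.32295 - 0.11717j)
  m=-1: (-0.20362 - 0.26232j) × (-0.35421 + 0.03025j) = 0.08006 + 0.08676j  (running Σ = -0.24289 - 0.03041j)
  m=0: (0.19282 + 0.00000j) × (0.15663 + 0.00000j) = 0.03020 + 0.00000j  (running Σ = -0.21269 - 0.03041j)
  m=1: (0.20362 - 0.26232j) × (0.35421 + 0.03025j) = 0.08006 - 0.08676j  (running Σ = -0.13263 - 0.11717j)
  m=2: (0.07145 + 0.27909j) × (-0.25668 - 0.04417j) = -0.00601 - 0.07479j  (running Σ = -0.13864 - 0.19196j)
  m=3: (0.16202 + 0.07032j) × (-0.20590 - 0.05381j) = -0.02958 - 0.02320j  (running Σ = -0.16822 - 0.21515j)
  m=4: (-0.40486 + 0.22183j) × (0.44319 + 0.15717j) = -0.21429 + 0.03468j  (running Σ = -0.38251 - 0.18048j)
  m=5: (0.06444 - 0.40222j) × (-0.35974 - 0.16324j) = -0.08884 + 0.13417j  (running Σ = -0.47135 - 0.04630j)
  m=6: (0.14964 + 0.16003j) × (0.17922 + 0.10053j) = 0.01073 + 0.04372j  (running Σ = -0.46062 - 0.00258j)
  m=7: (-0.07728 + 0.00711j) × (-0.05857 - 0.03976j) = 0.00481 + 0.00266j  (running Σ = -0.45581 + 0.00008j)
  m=8: (0.00896 - 0.01403j) × (0.01150 + 0.00933j) = 0.00023 - 0.00008j  (running Σ = -0.45558 + 0.00000j)
Σ over m = -0.45558 + 0.00000j; ×(4π/17) → -0.33676 + 0.00000j. Real part: -0.336763

-0.336763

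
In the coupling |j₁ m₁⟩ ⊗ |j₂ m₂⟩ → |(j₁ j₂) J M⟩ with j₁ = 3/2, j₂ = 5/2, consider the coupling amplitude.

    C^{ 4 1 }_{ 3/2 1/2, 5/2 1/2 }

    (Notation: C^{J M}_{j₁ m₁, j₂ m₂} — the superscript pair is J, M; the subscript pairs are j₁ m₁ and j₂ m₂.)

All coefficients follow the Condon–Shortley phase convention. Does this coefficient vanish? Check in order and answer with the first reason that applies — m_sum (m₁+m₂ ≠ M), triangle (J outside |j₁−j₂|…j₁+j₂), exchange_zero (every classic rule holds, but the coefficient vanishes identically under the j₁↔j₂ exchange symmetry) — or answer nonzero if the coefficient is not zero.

m-sum: m₁+m₂ = 1/2+1/2 = 1, M = 1  ✓
triangle: |j₁−j₂| = 1 ≤ J = 4 ≤ j₁+j₂ = 4  ✓
exchange: j₁≠j₂ or m₁≠m₂ — the exchange symmetry imposes no constraint here
value check: CG = +√(15/28) = +0.731925 ≠ 0

nonzero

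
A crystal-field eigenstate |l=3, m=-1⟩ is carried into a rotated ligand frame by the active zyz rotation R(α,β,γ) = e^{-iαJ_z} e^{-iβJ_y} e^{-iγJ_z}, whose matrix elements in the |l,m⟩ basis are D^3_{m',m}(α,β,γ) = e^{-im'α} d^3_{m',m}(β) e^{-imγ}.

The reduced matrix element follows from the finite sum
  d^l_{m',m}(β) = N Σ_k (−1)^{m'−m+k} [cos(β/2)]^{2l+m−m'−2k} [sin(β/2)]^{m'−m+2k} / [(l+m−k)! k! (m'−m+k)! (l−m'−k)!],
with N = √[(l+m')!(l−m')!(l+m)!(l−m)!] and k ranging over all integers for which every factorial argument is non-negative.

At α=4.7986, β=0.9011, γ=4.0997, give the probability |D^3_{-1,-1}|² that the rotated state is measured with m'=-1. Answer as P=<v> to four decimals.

Split into d^3_{-1,-1}(β=0.9011) × two z-phases.
c=cos(0.901100/2)=0.900208, s=sin(0.901100/2)=0.435461; N=√[2·24·2·24]=48.000000
Admissible k: 0..2 (factorial args all ≥0)
  k=0: (−1)^0·48.0000/(48)·0.9002^6·0.4355^0 = +0.532177
  k=1: (−1)^1·48.0000/(6)·0.9002^4·0.4355^2 = -0.996228
  k=2: (−1)^2·48.0000/(8)·0.9002^2·0.4355^4 = +0.174837
d^3_{-1,-1}(0.9011) = +0.532177 -0.996228 +0.174837 = -0.289214
|D^3_{-1,-1}|² = |d^3_{-1,-1}(β)|² = (-0.289214)² = 0.083645 (the z-rotation phases have unit modulus)

P=0.0836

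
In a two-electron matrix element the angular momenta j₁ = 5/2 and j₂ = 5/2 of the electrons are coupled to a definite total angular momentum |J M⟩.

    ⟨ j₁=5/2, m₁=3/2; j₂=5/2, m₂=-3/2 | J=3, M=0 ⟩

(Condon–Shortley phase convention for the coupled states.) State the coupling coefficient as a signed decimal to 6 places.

j₁+j₂−J=2  J+j₁−j₂=3  J−j₁+j₂=3  j₁+j₂+J+1=9
(j₁±m₁, j₂±m₂, J±M) = (4,1,1,4,3,3)
P² = 144/5
sum k=0..1:
  [0] +1/8 = 1/8
  [1] −1/36 = -1/36
S = 7/72
C² = P²·S² = 49/180 ; C = +0.521749

+0.521749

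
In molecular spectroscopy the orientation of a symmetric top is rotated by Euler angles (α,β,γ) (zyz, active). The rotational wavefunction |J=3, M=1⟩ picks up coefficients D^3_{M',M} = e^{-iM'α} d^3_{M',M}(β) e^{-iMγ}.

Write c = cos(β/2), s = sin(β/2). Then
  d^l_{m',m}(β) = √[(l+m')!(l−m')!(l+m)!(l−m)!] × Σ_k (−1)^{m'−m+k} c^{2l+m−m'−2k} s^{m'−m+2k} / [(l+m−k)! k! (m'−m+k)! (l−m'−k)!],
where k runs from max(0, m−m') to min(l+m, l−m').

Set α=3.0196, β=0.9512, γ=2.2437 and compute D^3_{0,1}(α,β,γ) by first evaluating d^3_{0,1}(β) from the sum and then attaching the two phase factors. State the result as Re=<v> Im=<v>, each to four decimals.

D^3_{0,1}(3.0196,0.9512,2.2437) = e^{-i·0·3.0196}·d^3_{0,1}(0.9512)·e^{-i·1·2.2437}. Compute d first:
Half-angle: c=0.889018, s=0.457872. N=√(6·6·24·2)=41.569219
The bounds max(0,m−m')=1 and min(l+m,l−m')=3 give 3 terms
  k=1: (−1)^0·41.5692/(12)·0.8890^5·0.4579^1 = +0.880821
  k=2: (−1)^1·41.5692/(4)·0.8890^3·0.4579^3 = -0.700932
  k=3: (−1)^2·41.5692/(12)·0.8890^1·0.4579^5 = +0.061976
d^3_{0,1}(0.9512) = +0.880821 -0.700932 +0.061976 = +0.241865
D = (+1.000000+0.000000i)·(+0.241865)·(-0.623259-0.782015i) = -0.150745-0.189142i

Re=-0.1507 Im=-0.1891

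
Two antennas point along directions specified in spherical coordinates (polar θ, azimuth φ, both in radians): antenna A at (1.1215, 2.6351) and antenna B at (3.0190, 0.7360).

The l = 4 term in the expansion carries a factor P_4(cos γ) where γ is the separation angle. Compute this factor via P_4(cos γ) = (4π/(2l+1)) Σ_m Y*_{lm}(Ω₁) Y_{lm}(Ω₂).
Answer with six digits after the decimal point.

-0.234038

Expand P_4 via completeness: Σ_{m} conj(Y_{4,m}) at Ω₁ times Y_{4,m} at Ω₂ —
  [-4]  conj(Y_{4,-4})(Ω₁) = -0.128069-0.261658i ; Y_{4,-4}(Ω₂) = -0.000097-0.000019i ; Δ = +0.000007+0.000028i
  [-3]  conj(Y_{4,-3})(Ω₁) = -0.020380+0.396787i ; Y_{4,-3}(Ω₂) = +0.001352+0.001826i ; Δ = -0.000752+0.000499i
  [-2]  conj(Y_{4,-2})(Ω₁) = +0.046047-0.073805i ; Y_{4,-2}(Ω₂) = +0.002909-0.029347i ; Δ = -0.002032-0.001566i
  [-1]  conj(Y_{4,-1})(Ω₁) = +0.271820-0.150796i ; Y_{4,-1}(Ω₂) = -0.165768+0.150150i ; Δ = -0.022417+0.065811i
  [+0]  conj(Y_{4,0})(Ω₁) = -0.149559-0.000000i ; Y_{4,0}(Ω₂) = +0.783836+0.000000i ; Δ = -0.117230-0.000000i
  [+1]  conj(Y_{4,1})(Ω₁) = -0.271820-0.150796i ; Y_{4,1}(Ω₂) = +0.165768+0.150150i ; Δ = -0.022417-0.065811i
  [+2]  conj(Y_{4,2})(Ω₁) = +0.046047+0.073805i ; Y_{4,2}(Ω₂) = +0.002909+0.029347i ; Δ = -0.002032+0.001566i
  [+3]  conj(Y_{4,3})(Ω₁) = +0.020380+0.396787i ; Y_{4,3}(Ω₂) = -0.001352+0.001826i ; Δ = -0.000752-0.000499i
  [+4]  conj(Y_{4,4})(Ω₁) = -0.128069+0.261658i ; Y_{4,4}(Ω₂) = -0.000097+0.000019i ; Δ = +0.000007-0.000028i
Σ over m = -0.167617+0.000000i; ×(4π/9) → -0.234038+0.000000i. Real part: -0.234038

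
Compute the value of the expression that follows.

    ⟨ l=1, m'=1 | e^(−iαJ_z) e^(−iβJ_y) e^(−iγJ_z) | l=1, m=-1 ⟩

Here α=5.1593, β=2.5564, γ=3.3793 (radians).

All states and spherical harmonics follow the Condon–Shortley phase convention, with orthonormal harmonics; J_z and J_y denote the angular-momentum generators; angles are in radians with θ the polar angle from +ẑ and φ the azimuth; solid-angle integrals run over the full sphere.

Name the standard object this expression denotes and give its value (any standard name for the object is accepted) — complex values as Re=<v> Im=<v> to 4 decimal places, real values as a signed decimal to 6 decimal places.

Wigner D-matrix element, Re=-0.1904 Im=-0.8968

This is a Wigner D-matrix element — the rotation-matrix element ⟨l m'| R(α,β,γ) |l m⟩ in the angular-momentum basis.
D^1_{1,-1}(5.1593,2.5564,3.3793) = e^{-i·1·5.1593}·d^1_{1,-1}(2.5564)·e^{-i·-1·3.3793}. Compute d first:
With c≡cos(β/2)=0.288439 and s≡sin(β/2)=0.957498, N=[2·1·1·2]^{1/2}=2.000000
k: max(0,(-1)−(1))=0 … min(1+(-1),1−(1))=0
  k=0: (−1)^2·2.0000/(2)·0.2884^0·0.9575^2 = +0.916803
d^1_{1,-1}(2.5564) = +0.916803
D = (+0.432182+0.901786i)·(+0.916803)·(-0.971880-0.235475i) = -0.190403-0.896813i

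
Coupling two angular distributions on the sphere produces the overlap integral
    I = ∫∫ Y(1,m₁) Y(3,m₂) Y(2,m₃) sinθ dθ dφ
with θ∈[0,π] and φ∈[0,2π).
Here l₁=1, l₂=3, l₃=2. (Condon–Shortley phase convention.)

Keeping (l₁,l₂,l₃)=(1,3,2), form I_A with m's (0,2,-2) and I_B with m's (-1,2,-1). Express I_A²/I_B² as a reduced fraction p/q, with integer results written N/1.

Same 1,3,2: normalisation and zero-m 3j drop out of the ratio.
A: Δ: 2! 0! 4! / 7! → 1/105; sum: t=1:−1/24 = -1/24; 3j²(1 3 2; 0 2 -2) = Δ·Π!·Σ² = 1/21  (sign -1)
B: Δ: 2! 0! 4! / 7! → 1/105; sum: t=2:+1/12 = 1/12; 3j²(1 3 2; -1 2 -1) = Δ·Π!·Σ² = 2/21  (sign -1)
I_A²/I_B² = (1/21)/(2/21) = 1/2

1/2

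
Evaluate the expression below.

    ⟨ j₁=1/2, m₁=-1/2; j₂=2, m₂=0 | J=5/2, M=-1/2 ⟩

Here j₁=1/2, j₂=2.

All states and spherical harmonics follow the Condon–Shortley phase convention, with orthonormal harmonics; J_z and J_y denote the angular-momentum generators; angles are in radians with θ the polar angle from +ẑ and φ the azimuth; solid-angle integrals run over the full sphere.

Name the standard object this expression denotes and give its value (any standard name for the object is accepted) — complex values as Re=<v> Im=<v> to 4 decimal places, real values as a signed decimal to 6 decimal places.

Clebsch–Gordan coefficient, +√(3/5) ≈ +0.774597

This is a Clebsch–Gordan (vector-coupling) coefficient.
j₁+j₂−J=0  J+j₁−j₂=1  J−j₁+j₂=4  j₁+j₂+J+1=6
(j₁±m₁, j₂±m₂, J±M) = (0,1,2,2,2,3)
P² = 48/5
sum k=0..0:
  [0] +1/4 = 1/4
S = 1/4
C² = P²·S² = 3/5 ; C = +0.774597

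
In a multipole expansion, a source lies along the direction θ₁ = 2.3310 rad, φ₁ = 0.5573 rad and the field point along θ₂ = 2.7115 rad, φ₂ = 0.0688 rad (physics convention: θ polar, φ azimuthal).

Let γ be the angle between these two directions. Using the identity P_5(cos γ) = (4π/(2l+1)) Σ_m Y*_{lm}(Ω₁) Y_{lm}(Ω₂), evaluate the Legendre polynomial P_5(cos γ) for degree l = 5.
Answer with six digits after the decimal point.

-0.083809

Expand P_5 via completeness: Σ_{m} conj(Y_{5,m}) at Ω₁ times Y_{5,m} at Ω₂ —
  m=-5: Y*=(-0.086985, 0.032255)  Y=(0.005506, -0.001973)  product (-0.000415, 0.000349)
  m=-4: Y*=(0.170677, -0.220641)  Y=(-0.038803, 0.010957)  product (-0.004205, 0.010432)
  m=-3: Y*=(-0.043500, 0.428786)  Y=(0.157953, -0.033072)  product (0.007310, 0.069167)
  m=-2: Y*=(-0.114681, -0.233700)  Y=(-0.392193, 0.054309)  product (0.057669, 0.085427)
  m=-1: Y*=(-0.179842, -0.112076)  Y=(0.501849, -0.034582)  product (-0.094129, -0.050026)
  m=+0: Y*=(0.325068, -0.000000)  Y=(-0.017906, 0.000000)  product (-0.005821, 0.000000)
  m=+1: Y*=(0.179842, -0.112076)  Y=(-0.501849, -0.034582)  product (-0.094129, 0.050026)
  m=+2: Y*=(-0.114681, 0.233700)  Y=(-0.392193, -0.054309)  product (0.057669, -0.085427)
  m=+3: Y*=(0.043500, 0.428786)  Y=(-0.157953, -0.033072)  product (0.007310, -0.069167)
  m=+4: Y*=(0.170677, 0.220641)  Y=(-0.038803, -0.010957)  product (-0.004205, -0.010432)
  m=+5: Y*=(0.086985, 0.032255)  Y=(-0.005506, -0.001973)  product (-0.000415, -0.000349)
Total Σ_m = (-0.073362, 0.000000). Multiply by 1.142397: (-0.083809, 0.000000). P_5(cos γ) = -0.083809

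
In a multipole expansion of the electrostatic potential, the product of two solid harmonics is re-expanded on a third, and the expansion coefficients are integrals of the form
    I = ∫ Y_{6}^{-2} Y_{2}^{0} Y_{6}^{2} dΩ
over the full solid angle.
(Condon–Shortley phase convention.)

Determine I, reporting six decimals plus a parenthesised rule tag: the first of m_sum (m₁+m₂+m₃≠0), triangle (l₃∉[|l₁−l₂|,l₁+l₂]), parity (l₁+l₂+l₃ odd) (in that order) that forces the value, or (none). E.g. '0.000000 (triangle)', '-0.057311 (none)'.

0.114688 (none)

Checks pass: Σm=0; 14 even; l₃=6∈[4,8].
(2·6+1)(2·2+1)(2·6+1) = 845
Δ: 2! 10! 2! / 15! → 1/90090
sum: t=0:+1/69120 t=1:−1/14400 t=2:+1/69120 = -7/172800
3j²(6 2 6; 0 0 0) = Δ·Π!·Σ² = 14/715  (sign -1)
sum: t=0:+1/322560 t=1:−1/30240 t=2:+1/69120 = -1/64512
3j²(6 2 6; -2 0 2) = Δ·Π!·Σ² = 10/1001  (sign -1)
combine: 4πI² = 845·14/715·10/1001 = 20/121
take √, sign +1: I = 0.11468784
No selection rule forces the value: the integral is nonzero (none).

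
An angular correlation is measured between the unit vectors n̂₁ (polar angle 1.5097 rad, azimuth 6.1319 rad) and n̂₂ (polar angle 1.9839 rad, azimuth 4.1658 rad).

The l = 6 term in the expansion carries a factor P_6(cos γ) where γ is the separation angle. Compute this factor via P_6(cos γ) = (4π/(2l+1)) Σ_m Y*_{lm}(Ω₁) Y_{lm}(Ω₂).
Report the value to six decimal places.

Term-by-term m-sum for l=6 (normalisation 4π/13 = 0.966644):
  term(m=-6) = (0.097808, -0.094798)   from Y*(Ω₁)=(0.294049, -0.376475), Y(Ω₂)=(0.282428, 0.039207)
  term(m=-5) = (0.040269, 0.017298)   from Y*(Ω₁)=(0.073623, -0.069476), Y(Ω₂)=(0.172042, 0.397303)
  term(m=-4) = (0.000686, -0.065884)   from Y*(Ω₁)=(-0.279297, 0.193193), Y(Ω₂)=(-0.112026, 0.158402)
  term(m=-3) = (-0.026743, 0.010833)   from Y*(Ω₁)=(-0.105182, 0.051310), Y(Ω₂)=(0.245962, 0.016991)
  term(m=-2) = (0.060752, 0.061388)   from Y*(Ω₁)=(0.289098, -0.090243), Y(Ω₂)=(0.131086, 0.253264)
  term(m=-1) = (0.007319, -0.017539)   from Y*(Ω₁)=(0.121339, -0.018498), Y(Ω₂)=(0.080481, -0.132279)
  term(m=+0) = (-0.087752, -0.000000)   from Y*(Ω₁)=(-0.293239, -0.000000), Y(Ω₂)=(0.299250, 0.000000)
  term(m=+1) = (0.007319, 0.017539)   from Y*(Ω₁)=(-0.121339, -0.018498), Y(Ω₂)=(-0.080481, -0.132279)
  term(m=+2) = (0.060752, -0.061388)   from Y*(Ω₁)=(0.289098, 0.090243), Y(Ω₂)=(0.131086, -0.253264)
  term(m=+3) = (-0.026743, -0.010833)   from Y*(Ω₁)=(0.105182, 0.051310), Y(Ω₂)=(-0.245962, 0.016991)
  term(m=+4) = (0.000686, 0.065884)   from Y*(Ω₁)=(-0.279297, -0.193193), Y(Ω₂)=(-0.112026, -0.158402)
  term(m=+5) = (0.040269, -0.017298)   from Y*(Ω₁)=(-0.073623, -0.069476), Y(Ω₂)=(-0.172042, 0.397303)
  term(m=+6) = (0.097808, 0.094798)   from Y*(Ω₁)=(0.294049, 0.376475), Y(Ω₂)=(0.282428, -0.039207)
Accumulated sum (0.272432, -0.000000); after 4π/(2l+1) scaling, (0.263345, -0.000000) ⇒ P_6 = 0.263345

0.263345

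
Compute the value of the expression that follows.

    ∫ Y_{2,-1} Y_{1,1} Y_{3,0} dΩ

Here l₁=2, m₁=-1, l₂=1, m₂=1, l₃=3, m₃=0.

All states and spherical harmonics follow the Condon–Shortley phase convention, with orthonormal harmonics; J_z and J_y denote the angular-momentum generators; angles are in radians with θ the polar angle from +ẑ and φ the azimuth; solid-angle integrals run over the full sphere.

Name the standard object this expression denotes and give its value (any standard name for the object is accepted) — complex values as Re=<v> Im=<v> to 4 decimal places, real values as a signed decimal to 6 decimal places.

This is a Gaunt coefficient — the integral of a triple product of spherical harmonics over the sphere.
Rules hold: Σm=0, L=6 even, 1≤3≤3.
N = 5·3·7 = 105
Δ = 0!·4!·2!/7! = 1/105
Racah Σ t=0..0: t=0:+1/4 = 1/4
⇒ 3j(2 1 3; 0 0 0)² = 3/35, sgn -1
Racah Σ t=0..0: t=0:+1/12 = 1/12
⇒ 3j(2 1 3; -1 1 0)² = 1/35, sgn -1
4πI² = N·(3j₀)²·(3jₘ)² = 9/35
I = +1·√(0.257143/4π) = 0.14304817

Gaunt coefficient, +0.143048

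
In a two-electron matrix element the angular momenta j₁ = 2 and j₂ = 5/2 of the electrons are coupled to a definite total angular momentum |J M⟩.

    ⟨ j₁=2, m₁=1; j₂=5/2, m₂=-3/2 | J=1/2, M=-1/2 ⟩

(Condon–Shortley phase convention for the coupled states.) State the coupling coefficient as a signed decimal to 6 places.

−√(4/15) = -0.516398

√[2·4!0!1!/6! · 3!1!1!4!0!1!] = √(48/5)
  +(−1)^1/∏(1,3,0,0,0,1)! = -1/6  (running -1/6)
⟨..|..⟩ = √(48/5)·(-1/6) = -0.516398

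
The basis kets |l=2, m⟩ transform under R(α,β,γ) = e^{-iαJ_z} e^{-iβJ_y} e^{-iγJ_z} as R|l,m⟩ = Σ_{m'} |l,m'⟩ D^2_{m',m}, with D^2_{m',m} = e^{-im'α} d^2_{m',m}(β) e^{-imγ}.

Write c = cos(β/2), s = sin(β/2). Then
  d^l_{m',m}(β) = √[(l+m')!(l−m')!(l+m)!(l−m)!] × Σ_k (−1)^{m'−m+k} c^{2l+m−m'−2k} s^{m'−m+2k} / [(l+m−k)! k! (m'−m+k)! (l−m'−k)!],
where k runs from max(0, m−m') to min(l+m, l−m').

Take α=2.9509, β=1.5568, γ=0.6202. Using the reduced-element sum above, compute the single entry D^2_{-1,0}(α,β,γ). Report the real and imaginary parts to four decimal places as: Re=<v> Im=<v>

Re=-0.0168 Im=0.0032

First d^2_{-1,0}(β=1.5568), then the phase factors e^{-i(-1)α} and e^{-i(0)γ}:
c=cos(1.556800/2)=0.712038, s=sin(1.556800/2)=0.702141; N=√[1·6·2·2]=4.898979
k: max(0,(0)−(-1))=1 … min(2+(0),2−(-1))=2
  k=1: (−1)^0·4.8990/(2)·0.7120^3·0.7021^1 = +0.620882
  k=2: (−1)^1·4.8990/(2)·0.7120^1·0.7021^3 = -0.603743
d^2_{-1,0}(1.5568) = +0.620882 -0.603743 = +0.017140
Phases: e^{-i·(-1)·2.9509}=-0.981873+0.189539i, e^{-i·(0)·0.6202}=+1.000000+0.000000i ⇒ D=-0.016829+0.003249i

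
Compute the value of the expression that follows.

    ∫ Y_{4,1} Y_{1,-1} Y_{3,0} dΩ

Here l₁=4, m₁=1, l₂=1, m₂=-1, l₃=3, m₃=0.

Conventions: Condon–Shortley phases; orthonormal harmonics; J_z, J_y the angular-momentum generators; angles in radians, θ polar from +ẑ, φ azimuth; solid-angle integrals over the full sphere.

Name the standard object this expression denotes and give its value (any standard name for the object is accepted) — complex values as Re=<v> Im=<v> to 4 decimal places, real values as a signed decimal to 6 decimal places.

Gaunt coefficient, -0.194664

This is a Gaunt coefficient — the integral of a triple product of spherical harmonics over the sphere.
Checks pass: Σm=0; 8 even; l₃=3∈[3,5].
(2·4+1)(2·1+1)(2·3+1) = 189
Δ: 2! 6! 0! / 9! → 1/252
sum: t=1:−1/36 = -1/36
3j²(4 1 3; 0 0 0) = Δ·Π!·Σ² = 4/63  (sign +1)
sum: t=0:+1/72 = 1/72
3j²(4 1 3; 1 -1 0) = Δ·Π!·Σ² = 5/126  (sign -1)
combine: 4πI² = 189·4/63·5/126 = 10/21
take √, sign -1: I = -0.19466390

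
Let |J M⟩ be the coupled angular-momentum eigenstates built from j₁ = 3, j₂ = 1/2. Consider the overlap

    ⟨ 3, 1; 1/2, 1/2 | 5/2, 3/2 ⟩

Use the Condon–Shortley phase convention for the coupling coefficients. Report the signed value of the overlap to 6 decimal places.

√[6·1!5!0!/7! · 4!2!1!0!4!1!] = √(1152/7)
  +(−1)^1/∏(1,0,1,0,4,0)! = -1/24  (running -1/24)
⟨..|..⟩ = √(1152/7)·(-1/24) = -0.534522

−√(2/7) = -0.534522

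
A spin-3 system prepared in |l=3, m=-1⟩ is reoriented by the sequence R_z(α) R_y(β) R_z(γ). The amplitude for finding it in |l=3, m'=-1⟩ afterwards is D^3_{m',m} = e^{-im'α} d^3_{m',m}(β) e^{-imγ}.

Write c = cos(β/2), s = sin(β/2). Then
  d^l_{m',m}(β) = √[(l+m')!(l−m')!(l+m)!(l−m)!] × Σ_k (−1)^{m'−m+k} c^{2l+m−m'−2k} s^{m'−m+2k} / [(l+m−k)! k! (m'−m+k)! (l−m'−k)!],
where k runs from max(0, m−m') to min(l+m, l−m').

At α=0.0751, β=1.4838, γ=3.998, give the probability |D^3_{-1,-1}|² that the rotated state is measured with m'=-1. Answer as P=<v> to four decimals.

First d^3_{-1,-1}(β=1.4838), then the phase factors e^{-i(-1)α} and e^{-i(-1)γ}:
With c≡cos(β/2)=0.737186 and s≡sin(β/2)=0.675690, N=[2·24·2·24]^{1/2}=48.000000
The bounds max(0,m−m')=0 and min(l+m,l−m')=2 give 3 terms
  k=0: (−1)^0·48.0000/(48)·0.7372^6·0.6757^0 = +0.160495
  k=1: (−1)^1·48.0000/(6)·0.7372^4·0.6757^2 = -1.078681
  k=2: (−1)^2·48.0000/(8)·0.7372^2·0.6757^4 = +0.679665
d^3_{-1,-1}(1.4838) = +0.160495 -1.078681 +0.679665 = -0.238521
|D^3_{-1,-1}|² = |d^3_{-1,-1}(β)|² = (-0.238521)² = 0.056892 (the z-rotation phases have unit modulus)

P=0.0569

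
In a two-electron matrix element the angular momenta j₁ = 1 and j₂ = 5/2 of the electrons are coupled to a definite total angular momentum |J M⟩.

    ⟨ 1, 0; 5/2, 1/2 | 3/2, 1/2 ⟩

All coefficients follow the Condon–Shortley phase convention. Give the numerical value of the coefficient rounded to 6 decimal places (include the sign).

√[4·2!0!3!/6! · 1!1!3!2!2!1!] = √(8/5)
  +(−1)^1/∏(1,1,0,2,0,1)! = -1/2  (running -1/2)
⟨..|..⟩ = √(8/5)·(-1/2) = -0.632456

-0.632456  (= −√(2/5))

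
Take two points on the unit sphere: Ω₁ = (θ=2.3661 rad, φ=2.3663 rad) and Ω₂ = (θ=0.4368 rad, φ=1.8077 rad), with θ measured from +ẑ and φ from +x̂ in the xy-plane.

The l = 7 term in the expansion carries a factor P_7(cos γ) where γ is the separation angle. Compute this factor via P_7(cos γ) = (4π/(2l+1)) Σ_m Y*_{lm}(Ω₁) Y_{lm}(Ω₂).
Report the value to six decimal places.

Term-by-term m-sum for l=7 (normalisation 4π/15 = 0.837758):
  m=-7: (-0.027006-0.031125i) × (+0.001208-0.000106i) = -0.000036-0.000035i  (running Σ = -0.000036-0.000035i)
  m=-6: (+0.009530-0.156984i) × (-0.001446+0.009609i) = +0.001495+0.000319i  (running Σ = +0.001459+0.000284i)
  m=-5: (+0.257663-0.232857i) × (-0.044549-0.018119i) = -0.015698+0.005705i  (running Σ = -0.014239+0.005989i)
  m=-4: (+0.456374+0.018458i) × (+0.095378-0.132705i) = +0.045978-0.058803i  (running Σ = +0.031739-0.052814i)
  m=-3: (+0.169790+0.180410i) × (+0.247028+0.286986i) = -0.009832+0.093293i  (running Σ = +0.021906+0.040480i)
  m=-2: (+0.004326-0.214000i) × (-0.475967+0.244059i) = +0.050170+0.102913i  (running Σ = +0.072076+0.143393i)
  m=-1: (+0.255141-0.250036i) × (-0.060848-0.252022i) = -0.078539-0.049087i  (running Σ = -0.006463+0.094305i)
  m=0: (-0.112802-0.000000i) × (-0.376840+0.000000i) = +0.042508+0.000000i  (running Σ = +0.036045+0.094305i)
  m=1: (-0.255141-0.250036i) × (+0.060848-0.252022i) = -0.078539+0.049087i  (running Σ = -0.042494+0.143393i)
  m=2: (+0.004326+0.214000i) × (-0.475967-0.244059i) = +0.050170-0.102913i  (running Σ = +0.007676+0.040480i)
  m=3: (-0.169790+0.180410i) × (-0.247028+0.286986i) = -0.009832-0.093293i  (running Σ = -0.002156-0.052814i)
  m=4: (+0.456374-0.018458i) × (+0.095378+0.132705i) = +0.045978+0.058803i  (running Σ = +0.043821+0.005989i)
  m=5: (-0.257663-0.232857i) × (+0.044549-0.018119i) = -0.015698-0.005705i  (running Σ = +0.028124+0.000284i)
  m=6: (+0.009530+0.156984i) × (-0.001446-0.009609i) = +0.001495-0.000319i  (running Σ = +0.029618-0.000035i)
  m=7: (+0.027006-0.031125i) × (-0.001208-0.000106i) = -0.000036+0.000035i  (running Σ = +0.029582-0.000000i)
Accumulated sum +0.029582-0.000000i; after 4π/(2l+1) scaling, +0.024783-0.000000i ⇒ P_7 = 0.024783

0.024783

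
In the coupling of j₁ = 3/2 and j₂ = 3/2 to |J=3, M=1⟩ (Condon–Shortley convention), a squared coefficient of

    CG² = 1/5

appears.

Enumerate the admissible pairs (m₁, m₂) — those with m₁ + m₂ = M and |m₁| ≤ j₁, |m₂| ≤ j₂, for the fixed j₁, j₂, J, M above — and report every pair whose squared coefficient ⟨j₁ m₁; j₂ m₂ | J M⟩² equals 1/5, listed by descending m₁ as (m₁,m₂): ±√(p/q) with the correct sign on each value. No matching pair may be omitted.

(3/2,-1/2): +√(1/5); (-1/2,3/2): +√(1/5)

Admissible pairs with m₁+m₂ = M = 1: (-1/2,3/2), (1/2,1/2), (3/2,-1/2)
  (m₁,m₂)=(3/2,-1/2): CG² = 1/5, CG = +√(1/5)   ← matches the target
  (m₁,m₂)=(1/2,1/2): CG² = 3/5, CG = +√(3/5)
  (m₁,m₂)=(-1/2,3/2): CG² = 1/5, CG = +√(1/5)   ← matches the target
Pairs with CG² = 1/5: (3/2,-1/2): +√(1/5); (-1/2,3/2): +√(1/5)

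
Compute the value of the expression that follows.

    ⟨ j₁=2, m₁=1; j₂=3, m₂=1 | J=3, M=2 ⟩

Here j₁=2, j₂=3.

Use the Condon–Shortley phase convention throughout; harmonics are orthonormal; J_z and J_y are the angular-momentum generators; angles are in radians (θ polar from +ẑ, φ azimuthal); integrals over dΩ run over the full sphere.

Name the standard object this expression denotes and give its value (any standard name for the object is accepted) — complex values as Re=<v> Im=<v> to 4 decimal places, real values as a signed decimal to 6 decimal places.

Clebsch–Gordan coefficient, −√(1/4) ≈ -0.500000

This is a Clebsch–Gordan (vector-coupling) coefficient.
√[7·2!2!4!/9! · 3!1!4!2!5!1!] = √(64)
  +(−1)^0/∏(0,2,1,4,1,0)! = 1/48  (running 1/48)
  +(−1)^1/∏(1,1,0,3,2,1)! = -1/12  (running -1/16)
⟨..|..⟩ = √(64)·(-1/16) = -0.500000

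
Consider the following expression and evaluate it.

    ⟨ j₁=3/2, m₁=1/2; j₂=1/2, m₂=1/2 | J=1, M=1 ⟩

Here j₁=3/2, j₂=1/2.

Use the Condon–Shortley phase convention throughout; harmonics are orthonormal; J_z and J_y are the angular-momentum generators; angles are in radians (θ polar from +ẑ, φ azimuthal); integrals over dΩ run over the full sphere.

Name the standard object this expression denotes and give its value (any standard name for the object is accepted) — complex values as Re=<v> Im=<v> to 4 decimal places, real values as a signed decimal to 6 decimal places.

This is a Clebsch–Gordan (vector-coupling) coefficient.
j₁+j₂−J=1  J+j₁−j₂=2  J−j₁+j₂=0  j₁+j₂+J+1=4
(j₁±m₁, j₂±m₂, J±M) = (2,1,1,0,2,0)
P² = 1
sum k=1..1:
  [1] −1/2 = -1/2
S = -1/2
C² = P²·S² = 1/4 ; C = -0.500000

Clebsch–Gordan coefficient, −√(1/4) ≈ -0.500000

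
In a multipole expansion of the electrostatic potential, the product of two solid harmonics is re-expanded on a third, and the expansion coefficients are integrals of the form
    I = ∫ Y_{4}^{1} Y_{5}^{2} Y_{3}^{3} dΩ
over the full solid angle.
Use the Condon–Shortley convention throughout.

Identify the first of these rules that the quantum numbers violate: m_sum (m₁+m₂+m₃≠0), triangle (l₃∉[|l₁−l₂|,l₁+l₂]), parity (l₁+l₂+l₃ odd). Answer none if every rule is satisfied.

m_sum

Σmᵢ = 6  ✗
l₃∈[|l₁−l₂|,l₁+l₂]=[1,9], have l₃=3
Σlᵢ = 12 ⇒ even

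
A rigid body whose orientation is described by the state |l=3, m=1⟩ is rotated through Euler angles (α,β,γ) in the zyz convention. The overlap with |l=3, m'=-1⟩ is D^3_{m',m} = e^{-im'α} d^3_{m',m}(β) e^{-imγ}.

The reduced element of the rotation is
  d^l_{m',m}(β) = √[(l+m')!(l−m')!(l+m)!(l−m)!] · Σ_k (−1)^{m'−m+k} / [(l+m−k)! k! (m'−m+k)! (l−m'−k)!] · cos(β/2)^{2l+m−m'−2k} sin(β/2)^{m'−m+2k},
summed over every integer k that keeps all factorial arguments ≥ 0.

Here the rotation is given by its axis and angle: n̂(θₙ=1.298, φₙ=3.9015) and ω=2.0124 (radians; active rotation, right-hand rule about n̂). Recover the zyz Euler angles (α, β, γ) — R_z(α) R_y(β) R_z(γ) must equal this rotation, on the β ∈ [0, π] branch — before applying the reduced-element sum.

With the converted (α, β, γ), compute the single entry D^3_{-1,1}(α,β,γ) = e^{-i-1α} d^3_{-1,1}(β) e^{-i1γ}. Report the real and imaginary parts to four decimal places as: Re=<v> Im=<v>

Axis–angle → zyz. n̂ = (sinθₙcosφₙ, sinθₙsinφₙ, cosθₙ) = (-0.698094, -0.663381, +0.269425), ω = 2.0124.
R = I cosω + sinω [n̂]ₓ + (1−cosω) n̂n̂ᵀ gives
  R = [+0.268227, +0.417449, -0.868211; +0.904607, +0.200768, +0.376004; +0.331272, -0.886244, -0.323776]
β = atan2(√(R₁₃²+R₂₃²), R₃₃) = 1.900514; α = atan2(R₂₃, R₁₃) mod 2π = 2.732899; γ = atan2(R₃₂, −R₃₁) mod 2π = 4.354677
D^3_{-1,1}(2.7329,1.9005,4.3547) = e^{-i·-1·2.7329}·d^3_{-1,1}(1.9005)·e^{-i·1·4.3547}. Compute d first:
With c≡cos(β/2)=0.581474 and s≡sin(β/2)=0.813565, N=[2·24·24·2]^{1/2}=48.000000
k: max(0,(1)−(-1))=2 … min(3+(1),3−(-1))=4
  k=2: (−1)^0·48.0000/(8)·0.5815^4·0.8136^2 = +0.454002
  k=3: (−1)^1·48.0000/(6)·0.5815^2·0.8136^4 = -1.185003
  k=4: (−1)^2·48.0000/(48)·0.5815^0·0.8136^6 = +0.289970
d^3_{-1,1}(1.9005) = +0.454002 -1.185003 +0.289970 = -0.441032
D = (-0.917641+0.397411i)·(-0.441032)·(-0.350132+0.936700i) = +0.022475+0.440459i

Re=0.0225 Im=0.4405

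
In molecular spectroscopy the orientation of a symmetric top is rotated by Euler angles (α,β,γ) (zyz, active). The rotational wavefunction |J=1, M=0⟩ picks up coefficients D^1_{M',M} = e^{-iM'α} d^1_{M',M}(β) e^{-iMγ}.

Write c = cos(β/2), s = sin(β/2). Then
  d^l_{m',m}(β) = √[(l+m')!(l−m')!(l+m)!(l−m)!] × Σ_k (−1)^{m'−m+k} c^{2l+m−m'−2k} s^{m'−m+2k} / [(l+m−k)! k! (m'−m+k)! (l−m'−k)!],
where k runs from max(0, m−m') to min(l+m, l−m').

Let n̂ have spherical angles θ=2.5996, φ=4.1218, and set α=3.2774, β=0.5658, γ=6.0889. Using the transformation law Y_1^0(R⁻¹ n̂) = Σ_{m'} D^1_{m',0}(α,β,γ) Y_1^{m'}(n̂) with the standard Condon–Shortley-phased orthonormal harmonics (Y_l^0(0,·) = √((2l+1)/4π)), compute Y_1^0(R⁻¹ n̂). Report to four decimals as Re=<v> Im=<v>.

Re=-0.2636 Im=0.0000

Need the full column D^1_{m',0} for m'=−1..1 at α=3.2774, β=0.5658, γ=6.0889.
cos(β/2)=0.960250, sin(β/2)=0.279142
d^1_{-1,0}: single k=1 term ⇒ +0.379074;  D = -0.375583-0.051323i
d^1_{0,0}: k∈[0..1] ⇒ +0.922080 -0.077920 = +0.844160;  D = +0.844160+0.000000i
d^1_{1,0}: single k=0 term ⇒ -0.379074;  D = +0.375583-0.051323i
Y_1^{m'}(θ=2.5996,φ=4.1218) and Σ D·Y over m':
  (-0.3756-0.0513i)·(-0.0992+0.1480i)  (+0.8442+0.0000i)·(-0.4186+0.0000i)  (+0.3756-0.0513i)·(+0.0992+0.1480i)
Y_1^0(R⁻¹ n̂) = -0.263604+0.000000i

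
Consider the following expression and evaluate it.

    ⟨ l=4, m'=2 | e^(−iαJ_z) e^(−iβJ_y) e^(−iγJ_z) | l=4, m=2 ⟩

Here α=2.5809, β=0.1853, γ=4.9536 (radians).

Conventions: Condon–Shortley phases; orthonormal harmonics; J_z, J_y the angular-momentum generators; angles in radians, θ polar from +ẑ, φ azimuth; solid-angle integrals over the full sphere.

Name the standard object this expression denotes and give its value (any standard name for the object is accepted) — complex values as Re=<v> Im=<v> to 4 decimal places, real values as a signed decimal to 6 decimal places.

This is a Wigner D-matrix element — the rotation-matrix element ⟨l m'| R(α,β,γ) |l m⟩ in the angular-momentum basis.
D^4_{2,2}(2.5809,0.1853,4.9536) = e^{-i·2·2.5809}·d^4_{2,2}(0.1853)·e^{-i·2·4.9536}. Compute d first:
c=cos(0.185300/2)=0.995711, s=sin(0.185300/2)=0.092518; N=√[720·2·720·2]=1440.000000
k: max(0,(2)−(2))=0 … min(4+(2),4−(2))=2
  k=0: (−1)^0·1440.0000/(1440)·0.9957^8·0.0925^0 = +0.966199
  k=1: (−1)^1·1440.0000/(120)·0.9957^6·0.0925^2 = -0.100099
  k=2: (−1)^2·1440.0000/(96)·0.9957^4·0.0925^4 = +0.001080
d^4_{2,2}(0.1853) = +0.966199 -0.100099 +0.001080 = +0.867181
D = (+0.434435+0.900703i)·(+0.867181)·(-0.885874+0.463926i) = -0.696098-0.517155i

Wigner D-matrix element, Re=-0.6961 Im=-0.5172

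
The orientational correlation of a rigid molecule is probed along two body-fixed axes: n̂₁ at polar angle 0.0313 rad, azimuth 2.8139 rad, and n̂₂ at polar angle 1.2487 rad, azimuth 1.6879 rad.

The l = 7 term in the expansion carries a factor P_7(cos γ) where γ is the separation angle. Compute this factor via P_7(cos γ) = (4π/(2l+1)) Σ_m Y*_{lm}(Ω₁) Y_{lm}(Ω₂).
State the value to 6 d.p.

-0.174025

Term-by-term m-sum for l=7 (normalisation 4π/15 = 0.837758):
  m=-7: (0.00000 + 0.00000j) × (0.25258 + 0.23581j) = -0.00000 + 0.00000j  (running Σ = -0.00000 + 0.00000j)
  m=-6: (-0.00000 - 0.00000j) × (-0.32927 + 0.27882j) = 0.00000 + 0.00000j  (running Σ = 0.00000 + 0.00000j)
  m=-5: (0.00000 + 0.00000j) × (-0.04714 - 0.07109j) = 0.00000 - 0.00000j  (running Σ = 0.00000 - 0.00000j)
  m=-4: (0.00000 - 0.00001j) × (-0.28485 + 0.14412j) = 0.00000 + 0.00000j  (running Σ = 0.00000 + 0.00000j)
  m=-3: (-0.00015 + 0.00023j) × (-0.07077 - 0.19308j) = 0.00005 + 0.00001j  (running Σ = 0.00005 + 0.00002j)
  m=-2: (0.00581 - 0.00446j) × (-0.23465 + 0.05598j) = -0.00111 + 0.00137j  (running Σ = -0.00106 + 0.00139j)
  m=-1: (-0.12032 + 0.04090j) × (-0.02824 - 0.24004j) = 0.01322 + 0.02773j  (running Σ = 0.01216 + 0.02912j)
  m=0: (1.07761 + 0.00000j) × (-0.21533 + 0.00000j) = -0.23204 + 0.00000j  (running Σ = -0.21989 + 0.02912j)
  m=1: (0.12032 + 0.04090j) × (0.02824 - 0.24004j) = 0.01322 - 0.02773j  (running Σ = -0.20667 + 0.00139j)
  m=2: (0.00581 + 0.00446j) × (-0.23465 - 0.05598j) = -0.00111 - 0.00137j  (running Σ = -0.20778 + 0.00002j)
  m=3: (0.00015 + 0.00023j) × (0.07077 - 0.19308j) = 0.00005 - 0.00001j  (running Σ = -0.20773 + 0.00000j)
  m=4: (0.00000 + 0.00001j) × (-0.28485 - 0.14412j) = 0.00000 - 0.00000j  (running Σ = -0.20773 - 0.00000j)
  m=5: (-0.00000 + 0.00000j) × (0.04714 - 0.07109j) = 0.00000 + 0.00000j  (running Σ = -0.20773 + 0.00000j)
  m=6: (-0.00000 + 0.00000j) × (-0.32927 - 0.27882j) = 0.00000 - 0.00000j  (running Σ = -0.20773 + 0.00000j)
  m=7: (-0.00000 + 0.00000j) × (-0.25258 + 0.23581j) = -0.00000 - 0.00000j  (running Σ = -0.20773 + 0.00000j)
Σ over m = -0.20773 + 0.00000j; ×(4π/15) → -0.17402 + 0.00000j. Real part: -0.174025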